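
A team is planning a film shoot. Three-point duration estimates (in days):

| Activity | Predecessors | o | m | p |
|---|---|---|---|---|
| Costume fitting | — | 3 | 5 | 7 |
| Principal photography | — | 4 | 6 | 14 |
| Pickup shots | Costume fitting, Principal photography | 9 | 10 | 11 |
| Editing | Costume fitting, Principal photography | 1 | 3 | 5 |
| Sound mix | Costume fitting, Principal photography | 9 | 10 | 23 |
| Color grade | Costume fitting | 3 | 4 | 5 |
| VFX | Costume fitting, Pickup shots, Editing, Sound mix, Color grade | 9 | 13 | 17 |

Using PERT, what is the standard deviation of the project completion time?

3.16 days

te_Costume fitting = (3 + 4·5 + 7)/6 = 30/6 = 5; σ²_Costume fitting = ((7−3)/6)² = 0.444
te_Principal photography = (4 + 4·6 + 14)/6 = 42/6 = 7; σ²_Principal photography = ((14−4)/6)² = 2.778
te_Pickup shots = (9 + 4·10 + 11)/6 = 60/6 = 10; σ²_Pickup shots = ((11−9)/6)² = 0.111
te_Editing = (1 + 4·3 + 5)/6 = 18/6 = 3; σ²_Editing = ((5−1)/6)² = 0.444
te_Sound mix = (9 + 4·10 + 23)/6 = 72/6 = 12; σ²_Sound mix = ((23−9)/6)² = 5.444
te_Color grade = (3 + 4·4 + 5)/6 = 24/6 = 4; σ²_Color grade = ((5−3)/6)² = 0.111
te_VFX = (9 + 4·13 + 17)/6 = 78/6 = 13; σ²_VFX = ((17−9)/6)² = 1.778

Forward pass:
ES_Costume fitting = 0; EF_Costume fitting = 5
ES_Principal photography = 0; EF_Principal photography = 7
ES_Pickup shots = max(EF_Costume fitting=5, EF_Principal photography=7) = 7; EF_Pickup shots = 7+10 = 17
ES_Editing = max(EF_Costume fitting=5, EF_Principal photography=7) = 7; EF_Editing = 7+3 = 10
ES_Sound mix = max(EF_Costume fitting=5, EF_Principal photography=7) = 7; EF_Sound mix = 7+12 = 19
ES_Color grade = 5; EF_Color grade = 5+4 = 9
ES_VFX = max(EF_Costume fitting=5, EF_Pickup shots=17, EF_Editing=10, EF_Sound mix=19, EF_Color grade=9) = 19; EF_VFX = 19+13 = 32
Expected project duration μ = 32 days. Critical path: Principal photography → Sound mix → VFX.

Variance along critical path = 2.778 + 5.444 + 1.778 = 10.000
σ = √10.000 = 3.162 days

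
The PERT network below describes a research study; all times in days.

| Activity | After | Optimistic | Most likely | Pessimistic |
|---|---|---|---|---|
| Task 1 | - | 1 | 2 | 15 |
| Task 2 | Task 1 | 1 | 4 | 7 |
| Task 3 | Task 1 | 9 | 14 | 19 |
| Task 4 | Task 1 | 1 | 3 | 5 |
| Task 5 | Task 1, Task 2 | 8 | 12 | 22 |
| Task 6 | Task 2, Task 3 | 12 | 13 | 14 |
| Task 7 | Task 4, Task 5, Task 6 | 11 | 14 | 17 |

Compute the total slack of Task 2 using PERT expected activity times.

10 days

te_Task 1 = (1 + 4·2 + 15)/6 = 24/6 = 4
te_Task 2 = (1 + 4·4 + 7)/6 = 24/6 = 4
te_Task 3 = (9 + 4·14 + 19)/6 = 84/6 = 14
te_Task 4 = (1 + 4·3 + 5)/6 = 18/6 = 3
te_Task 5 = (8 + 4·12 + 22)/6 = 78/6 = 13
te_Task 6 = (12 + 4·13 + 14)/6 = 78/6 = 13
te_Task 7 = (11 + 4·14 + 17)/6 = 84/6 = 14

Forward pass:
ES_Task 1 = 0; EF_Task 1 = 4
ES_Task 2 = 4; EF_Task 2 = 4+4 = 8
ES_Task 3 = 4; EF_Task 3 = 4+14 = 18
ES_Task 4 = 4; EF_Task 4 = 4+3 = 7
ES_Task 5 = max(EF_Task 1=4, EF_Task 2=8) = 8; EF_Task 5 = 8+13 = 21
ES_Task 6 = max(EF_Task 2=8, EF_Task 3=18) = 18; EF_Task 6 = 18+13 = 31
ES_Task 7 = max(EF_Task 4=7, EF_Task 5=21, EF_Task 6=31) = 31; EF_Task 7 = 31+14 = 45
Expected project duration μ = 45 days. Critical path: Task 1 → Task 3 → Task 6 → Task 7.

Backward pass:
LF_Task 7 = 45; LS_Task 7 = 45−14 = 31
LF_Task 6 = LS_Task 7 = 31; LS_Task 6 = 31−13 = 18
LF_Task 5 = LS_Task 7 = 31; LS_Task 5 = 31−13 = 18
LF_Task 4 = LS_Task 7 = 31; LS_Task 4 = 31−3 = 28
LF_Task 3 = LS_Task 6 = 18; LS_Task 3 = 18−14 = 4
LF_Task 2 = min(LS_Task 5=18, LS_Task 6=18) = 18; LS_Task 2 = 18−4 = 14
LF_Task 1 = min(LS_Task 2=14, LS_Task 3=4, LS_Task 4=28, LS_Task 5=18) = 4; LS_Task 1 = 4−4 = 0
Slack_Task 2 = LS_Task 2 − ES_Task 2 = 14 − 4 = 10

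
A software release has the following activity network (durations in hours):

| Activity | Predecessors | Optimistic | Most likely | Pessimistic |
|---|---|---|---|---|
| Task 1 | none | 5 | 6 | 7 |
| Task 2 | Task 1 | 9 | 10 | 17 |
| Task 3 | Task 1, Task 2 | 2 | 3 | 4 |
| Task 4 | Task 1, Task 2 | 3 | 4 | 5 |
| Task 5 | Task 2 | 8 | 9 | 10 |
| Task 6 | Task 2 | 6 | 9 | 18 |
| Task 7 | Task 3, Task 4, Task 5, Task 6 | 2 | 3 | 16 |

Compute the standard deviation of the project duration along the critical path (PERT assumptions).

te_Task 1 = (5 + 4·6 + 7)/6 = 36/6 = 6; σ²_Task 1 = ((7−5)/6)² = 0.111
te_Task 2 = (9 + 4·10 + 17)/6 = 66/6 = 11; σ²_Task 2 = ((17−9)/6)² = 1.778
te_Task 3 = (2 + 4·3 + 4)/6 = 18/6 = 3; σ²_Task 3 = ((4−2)/6)² = 0.111
te_Task 4 = (3 + 4·4 + 5)/6 = 24/6 = 4; σ²_Task 4 = ((5−3)/6)² = 0.111
te_Task 5 = (8 + 4·9 + 10)/6 = 54/6 = 9; σ²_Task 5 = ((10−8)/6)² = 0.111
te_Task 6 = (6 + 4·9 + 18)/6 = 60/6 = 10; σ²_Task 6 = ((18−6)/6)² = 4.000
te_Task 7 = (2 + 4·3 + 16)/6 = 30/6 = 5; σ²_Task 7 = ((16−2)/6)² = 5.444

Forward pass:
ES_Task 1 = 0; EF_Task 1 = 6
ES_Task 2 = 6; EF_Task 2 = 6+11 = 17
ES_Task 3 = max(EF_Task 1=6, EF_Task 2=17) = 17; EF_Task 3 = 17+3 = 20
ES_Task 4 = max(EF_Task 1=6, EF_Task 2=17) = 17; EF_Task 4 = 17+4 = 21
ES_Task 5 = 17; EF_Task 5 = 17+9 = 26
ES_Task 6 = 17; EF_Task 6 = 17+10 = 27
ES_Task 7 = max(EF_Task 3=20, EF_Task 4=21, EF_Task 5=26, EF_Task 6=27) = 27; EF_Task 7 = 27+5 = 32
Expected project duration μ = 32 hours. Critical path: Task 1 → Task 2 → Task 6 → Task 7.

Variance along critical path = 0.111 + 1.778 + 4.000 + 5.444 = 11.333
σ = √11.333 = 3.367 hours

3.37 hours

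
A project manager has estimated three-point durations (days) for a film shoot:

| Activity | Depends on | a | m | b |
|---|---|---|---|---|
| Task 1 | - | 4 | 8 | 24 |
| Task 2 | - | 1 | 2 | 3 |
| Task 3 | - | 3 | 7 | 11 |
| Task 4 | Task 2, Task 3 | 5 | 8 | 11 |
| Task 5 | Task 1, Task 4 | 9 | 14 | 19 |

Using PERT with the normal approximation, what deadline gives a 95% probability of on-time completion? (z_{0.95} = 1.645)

32.9 days

te_Task 1 = (4 + 4·8 + 24)/6 = 60/6 = 10; σ²_Task 1 = ((24−4)/6)² = 11.111
te_Task 2 = (1 + 4·2 + 3)/6 = 12/6 = 2; σ²_Task 2 = ((3−1)/6)² = 0.111
te_Task 3 = (3 + 4·7 + 11)/6 = 42/6 = 7; σ²_Task 3 = ((11−3)/6)² = 1.778
te_Task 4 = (5 + 4·8 + 11)/6 = 48/6 = 8; σ²_Task 4 = ((11−5)/6)² = 1.000
te_Task 5 = (9 + 4·14 + 19)/6 = 84/6 = 14; σ²_Task 5 = ((19−9)/6)² = 2.778

Forward pass:
ES_Task 1 = 0; EF_Task 1 = 10
ES_Task 2 = 0; EF_Task 2 = 2
ES_Task 3 = 0; EF_Task 3 = 7
ES_Task 4 = max(EF_Task 2=2, EF_Task 3=7) = 7; EF_Task 4 = 7+8 = 15
ES_Task 5 = max(EF_Task 1=10, EF_Task 4=15) = 15; EF_Task 5 = 15+14 = 29
Expected project duration μ = 29 days. Critical path: Task 3 → Task 4 → Task 5.

Variance along critical path = 1.778 + 1.000 + 2.778 = 5.556; σ = 2.357 days.
D = μ + z·σ = 29 + 1.645·2.357 = 32.9 days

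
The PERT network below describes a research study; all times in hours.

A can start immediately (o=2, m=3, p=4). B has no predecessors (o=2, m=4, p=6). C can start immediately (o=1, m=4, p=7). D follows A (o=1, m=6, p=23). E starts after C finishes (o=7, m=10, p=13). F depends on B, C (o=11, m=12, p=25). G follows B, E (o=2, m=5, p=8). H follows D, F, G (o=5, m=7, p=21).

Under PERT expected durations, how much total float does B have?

te_A = (2 + 4·3 + 4)/6 = 18/6 = 3
te_B = (2 + 4·4 + 6)/6 = 24/6 = 4
te_C = (1 + 4·4 + 7)/6 = 24/6 = 4
te_D = (1 + 4·6 + 23)/6 = 48/6 = 8
te_E = (7 + 4·10 + 13)/6 = 60/6 = 10
te_F = (11 + 4·12 + 25)/6 = 84/6 = 14
te_G = (2 + 4·5 + 8)/6 = 30/6 = 5
te_H = (5 + 4·7 + 21)/6 = 54/6 = 9

Forward pass:
ES_A = 0; EF_A = 3
ES_B = 0; EF_B = 4
ES_C = 0; EF_C = 4
ES_D = 3; EF_D = 3+8 = 11
ES_E = 4; EF_E = 4+10 = 14
ES_F = max(EF_B=4, EF_C=4) = 4; EF_F = 4+14 = 18
ES_G = max(EF_B=4, EF_E=14) = 14; EF_G = 14+5 = 19
ES_H = max(EF_D=11, EF_F=18, EF_G=19) = 19; EF_H = 19+9 = 28
Expected project duration μ = 28 hours. Critical path: C → E → G → H.

Backward pass:
LF_H = 28; LS_H = 28−9 = 19
LF_G = LS_H = 19; LS_G = 19−5 = 14
LF_F = LS_H = 19; LS_F = 19−14 = 5
LF_E = LS_G = 14; LS_E = 14−10 = 4
LF_D = LS_H = 19; LS_D = 19−8 = 11
LF_C = min(LS_E=4, LS_F=5) = 4; LS_C = 4−4 = 0
LF_B = min(LS_F=5, LS_G=14) = 5; LS_B = 5−4 = 1
LF_A = LS_D = 11; LS_A = 11−3 = 8
Slack_B = LS_B − ES_B = 1 − 0 = 1

1 hours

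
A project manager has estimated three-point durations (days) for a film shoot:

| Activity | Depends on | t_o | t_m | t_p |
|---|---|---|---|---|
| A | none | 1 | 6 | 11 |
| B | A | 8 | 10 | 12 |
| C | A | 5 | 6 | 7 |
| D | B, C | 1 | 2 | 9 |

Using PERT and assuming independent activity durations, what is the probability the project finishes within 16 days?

te_A = (1 + 4·6 + 11)/6 = 36/6 = 6; σ²_A = ((11−1)/6)² = 2.778
te_B = (8 + 4·10 + 12)/6 = 60/6 = 10; σ²_B = ((12−8)/6)² = 0.444
te_C = (5 + 4·6 + 7)/6 = 36/6 = 6; σ²_C = ((7−5)/6)² = 0.111
te_D = (1 + 4·2 + 9)/6 = 18/6 = 3; σ²_D = ((9−1)/6)² = 1.778

Forward pass:
ES_A = 0; EF_A = 6
ES_B = 6; EF_B = 6+10 = 16
ES_C = 6; EF_C = 6+6 = 12
ES_D = max(EF_B=16, EF_C=12) = 16; EF_D = 16+3 = 19
Expected project duration μ = 19 days. Critical path: A → B → D.

Variance along critical path = 2.778 + 0.444 + 1.778 = 5.000; σ = √5.000 = 2.236 days.
Z = (16 − 19) / 2.236 = -1.342
P(T ≤ 16) = Φ(-1.342) ≈ 0.090

0.090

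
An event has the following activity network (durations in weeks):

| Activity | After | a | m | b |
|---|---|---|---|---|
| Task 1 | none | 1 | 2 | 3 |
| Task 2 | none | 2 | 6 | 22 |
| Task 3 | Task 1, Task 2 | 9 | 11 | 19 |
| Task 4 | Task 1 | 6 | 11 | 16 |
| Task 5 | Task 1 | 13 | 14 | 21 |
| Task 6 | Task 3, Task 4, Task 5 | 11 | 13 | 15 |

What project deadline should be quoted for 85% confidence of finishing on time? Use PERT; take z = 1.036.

te_Task 1 = (1 + 4·2 + 3)/6 = 12/6 = 2; σ²_Task 1 = ((3−1)/6)² = 0.111
te_Task 2 = (2 + 4·6 + 22)/6 = 48/6 = 8; σ²_Task 2 = ((22−2)/6)² = 11.111
te_Task 3 = (9 + 4·11 + 19)/6 = 72/6 = 12; σ²_Task 3 = ((19−9)/6)² = 2.778
te_Task 4 = (6 + 4·11 + 16)/6 = 66/6 = 11; σ²_Task 4 = ((16−6)/6)² = 2.778
te_Task 5 = (13 + 4·14 + 21)/6 = 90/6 = 15; σ²_Task 5 = ((21−13)/6)² = 1.778
te_Task 6 = (11 + 4·13 + 15)/6 = 78/6 = 13; σ²_Task 6 = ((15−11)/6)² = 0.444

Forward pass:
ES_Task 1 = 0; EF_Task 1 = 2
ES_Task 2 = 0; EF_Task 2 = 8
ES_Task 3 = max(EF_Task 1=2, EF_Task 2=8) = 8; EF_Task 3 = 8+12 = 20
ES_Task 4 = 2; EF_Task 4 = 2+11 = 13
ES_Task 5 = 2; EF_Task 5 = 2+15 = 17
ES_Task 6 = max(EF_Task 3=20, EF_Task 4=13, EF_Task 5=17) = 20; EF_Task 6 = 20+13 = 33
Expected project duration μ = 33 weeks. Critical path: Task 2 → Task 3 → Task 6.

Variance along critical path = 11.111 + 2.778 + 0.444 = 14.333; σ = 3.786 weeks.
D = μ + z·σ = 33 + 1.036·3.786 = 36.9 weeks

36.9 weeks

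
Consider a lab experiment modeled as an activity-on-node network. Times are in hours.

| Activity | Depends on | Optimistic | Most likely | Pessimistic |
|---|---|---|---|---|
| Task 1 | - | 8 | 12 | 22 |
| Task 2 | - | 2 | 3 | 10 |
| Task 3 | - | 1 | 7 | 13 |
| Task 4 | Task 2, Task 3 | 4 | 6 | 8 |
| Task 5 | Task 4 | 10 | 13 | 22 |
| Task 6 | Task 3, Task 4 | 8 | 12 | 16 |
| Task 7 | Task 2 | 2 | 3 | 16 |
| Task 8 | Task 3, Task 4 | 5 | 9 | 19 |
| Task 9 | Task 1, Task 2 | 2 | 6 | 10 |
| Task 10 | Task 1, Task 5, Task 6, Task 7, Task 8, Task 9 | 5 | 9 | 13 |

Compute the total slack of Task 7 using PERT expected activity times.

18 hours

te_Task 1 = (8 + 4·12 + 22)/6 = 78/6 = 13
te_Task 2 = (2 + 4·3 + 10)/6 = 24/6 = 4
te_Task 3 = (1 + 4·7 + 13)/6 = 42/6 = 7
te_Task 4 = (4 + 4·6 + 8)/6 = 36/6 = 6
te_Task 5 = (10 + 4·13 + 22)/6 = 84/6 = 14
te_Task 6 = (8 + 4·12 + 16)/6 = 72/6 = 12
te_Task 7 = (2 + 4·3 + 16)/6 = 30/6 = 5
te_Task 8 = (5 + 4·9 + 19)/6 = 60/6 = 10
te_Task 9 = (2 + 4·6 + 10)/6 = 36/6 = 6
te_Task 10 = (5 + 4·9 + 13)/6 = 54/6 = 9

Forward pass:
ES_Task 1 = 0; EF_Task 1 = 13
ES_Task 2 = 0; EF_Task 2 = 4
ES_Task 3 = 0; EF_Task 3 = 7
ES_Task 4 = max(EF_Task 2=4, EF_Task 3=7) = 7; EF_Task 4 = 7+6 = 13
ES_Task 5 = 13; EF_Task 5 = 13+14 = 27
ES_Task 6 = max(EF_Task 3=7, EF_Task 4=13) = 13; EF_Task 6 = 13+12 = 25
ES_Task 7 = 4; EF_Task 7 = 4+5 = 9
ES_Task 8 = max(EF_Task 3=7, EF_Task 4=13) = 13; EF_Task 8 = 13+10 = 23
ES_Task 9 = max(EF_Task 1=13, EF_Task 2=4) = 13; EF_Task 9 = 13+6 = 19
ES_Task 10 = max(EF_Task 1=13, EF_Task 5=27, EF_Task 6=25, EF_Task 7=9, EF_Task 8=23, EF_Task 9=19) = 27; EF_Task 10 = 27+9 = 36
Expected project duration μ = 36 hours. Critical path: Task 3 → Task 4 → Task 5 → Task 10.

Backward pass:
LF_Task 10 = 36; LS_Task 10 = 36−9 = 27
LF_Task 9 = LS_Task 10 = 27; LS_Task 9 = 27−6 = 21
LF_Task 8 = LS_Task 10 = 27; LS_Task 8 = 27−10 = 17
LF_Task 7 = LS_Task 10 = 27; LS_Task 7 = 27−5 = 22
LF_Task 6 = LS_Task 10 = 27; LS_Task 6 = 27−12 = 15
LF_Task 5 = LS_Task 10 = 27; LS_Task 5 = 27−14 = 13
LF_Task 4 = min(LS_Task 5=13, LS_Task 6=15, LS_Task 8=17) = 13; LS_Task 4 = 13−6 = 7
LF_Task 3 = min(LS_Task 4=7, LS_Task 6=15, LS_Task 8=17) = 7; LS_Task 3 = 7−7 = 0
LF_Task 2 = min(LS_Task 4=7, LS_Task 7=22, LS_Task 9=21) = 7; LS_Task 2 = 7−4 = 3
LF_Task 1 = min(LS_Task 9=21, LS_Task 10=27) = 21; LS_Task 1 = 21−13 = 8
Slack_Task 7 = LS_Task 7 − ES_Task 7 = 22 − 4 = 18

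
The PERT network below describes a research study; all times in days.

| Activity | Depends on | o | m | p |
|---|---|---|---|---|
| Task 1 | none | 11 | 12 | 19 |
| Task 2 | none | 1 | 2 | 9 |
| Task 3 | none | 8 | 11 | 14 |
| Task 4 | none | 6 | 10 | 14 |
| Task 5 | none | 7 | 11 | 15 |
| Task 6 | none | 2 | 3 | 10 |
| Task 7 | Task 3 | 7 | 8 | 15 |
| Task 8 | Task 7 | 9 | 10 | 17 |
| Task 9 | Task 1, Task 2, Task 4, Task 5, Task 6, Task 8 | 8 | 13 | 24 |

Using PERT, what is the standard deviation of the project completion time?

te_Task 1 = (11 + 4·12 + 19)/6 = 78/6 = 13; σ²_Task 1 = ((19−11)/6)² = 1.778
te_Task 2 = (1 + 4·2 + 9)/6 = 18/6 = 3; σ²_Task 2 = ((9−1)/6)² = 1.778
te_Task 3 = (8 + 4·11 + 14)/6 = 66/6 = 11; σ²_Task 3 = ((14−8)/6)² = 1.000
te_Task 4 = (6 + 4·10 + 14)/6 = 60/6 = 10; σ²_Task 4 = ((14−6)/6)² = 1.778
te_Task 5 = (7 + 4·11 + 15)/6 = 66/6 = 11; σ²_Task 5 = ((15−7)/6)² = 1.778
te_Task 6 = (2 + 4·3 + 10)/6 = 24/6 = 4; σ²_Task 6 = ((10−2)/6)² = 1.778
te_Task 7 = (7 + 4·8 + 15)/6 = 54/6 = 9; σ²_Task 7 = ((15−7)/6)² = 1.778
te_Task 8 = (9 + 4·10 + 17)/6 = 66/6 = 11; σ²_Task 8 = ((17−9)/6)² = 1.778
te_Task 9 = (8 + 4·13 + 24)/6 = 84/6 = 14; σ²_Task 9 = ((24−8)/6)² = 7.111

Forward pass:
ES_Task 1 = 0; EF_Task 1 = 13
ES_Task 2 = 0; EF_Task 2 = 3
ES_Task 3 = 0; EF_Task 3 = 11
ES_Task 4 = 0; EF_Task 4 = 10
ES_Task 5 = 0; EF_Task 5 = 11
ES_Task 6 = 0; EF_Task 6 = 4
ES_Task 7 = 11; EF_Task 7 = 11+9 = 20
ES_Task 8 = 20; EF_Task 8 = 20+11 = 31
ES_Task 9 = max(EF_Task 1=13, EF_Task 2=3, EF_Task 4=10, EF_Task 5=11, EF_Task 6=4, EF_Task 8=31) = 31; EF_Task 9 = 31+14 = 45
Expected project duration μ = 45 days. Critical path: Task 3 → Task 7 → Task 8 → Task 9.

Variance along critical path = 1.000 + 1.778 + 1.778 + 7.111 = 11.667
σ = √11.667 = 3.416 days

3.42 days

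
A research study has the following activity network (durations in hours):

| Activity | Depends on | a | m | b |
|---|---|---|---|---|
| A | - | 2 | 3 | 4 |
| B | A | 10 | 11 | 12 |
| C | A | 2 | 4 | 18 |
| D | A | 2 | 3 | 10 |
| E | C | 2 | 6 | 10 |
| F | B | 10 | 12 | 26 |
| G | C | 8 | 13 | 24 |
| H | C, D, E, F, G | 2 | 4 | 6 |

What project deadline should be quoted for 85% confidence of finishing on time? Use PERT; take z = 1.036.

34.9 hours

te_A = (2 + 4·3 + 4)/6 = 18/6 = 3; σ²_A = ((4−2)/6)² = 0.111
te_B = (10 + 4·11 + 12)/6 = 66/6 = 11; σ²_B = ((12−10)/6)² = 0.111
te_C = (2 + 4·4 + 18)/6 = 36/6 = 6; σ²_C = ((18−2)/6)² = 7.111
te_D = (2 + 4·3 + 10)/6 = 24/6 = 4; σ²_D = ((10−2)/6)² = 1.778
te_E = (2 + 4·6 + 10)/6 = 36/6 = 6; σ²_E = ((10−2)/6)² = 1.778
te_F = (10 + 4·12 + 26)/6 = 84/6 = 14; σ²_F = ((26−10)/6)² = 7.111
te_G = (8 + 4·13 + 24)/6 = 84/6 = 14; σ²_G = ((24−8)/6)² = 7.111
te_H = (2 + 4·4 + 6)/6 = 24/6 = 4; σ²_H = ((6−2)/6)² = 0.444

Forward pass:
ES_A = 0; EF_A = 3
ES_B = 3; EF_B = 3+11 = 14
ES_C = 3; EF_C = 3+6 = 9
ES_D = 3; EF_D = 3+4 = 7
ES_E = 9; EF_E = 9+6 = 15
ES_F = 14; EF_F = 14+14 = 28
ES_G = 9; EF_G = 9+14 = 23
ES_H = max(EF_C=9, EF_D=7, EF_E=15, EF_F=28, EF_G=23) = 28; EF_H = 28+4 = 32
Expected project duration μ = 32 hours. Critical path: A → B → F → H.

Variance along critical path = 0.111 + 0.111 + 7.111 + 0.444 = 7.778; σ = 2.789 hours.
D = μ + z·σ = 32 + 1.036·2.789 = 34.9 hours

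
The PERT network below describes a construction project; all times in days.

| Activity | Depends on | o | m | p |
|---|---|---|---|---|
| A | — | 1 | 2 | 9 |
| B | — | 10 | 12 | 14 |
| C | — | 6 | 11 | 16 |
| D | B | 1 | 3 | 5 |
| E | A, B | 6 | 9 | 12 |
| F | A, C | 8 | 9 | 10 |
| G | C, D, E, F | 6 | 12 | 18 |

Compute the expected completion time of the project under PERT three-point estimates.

te_A = (1 + 4·2 + 9)/6 = 18/6 = 3
te_B = (10 + 4·12 + 14)/6 = 72/6 = 12
te_C = (6 + 4·11 + 16)/6 = 66/6 = 11
te_D = (1 + 4·3 + 5)/6 = 18/6 = 3
te_E = (6 + 4·9 + 12)/6 = 54/6 = 9
te_F = (8 + 4·9 + 10)/6 = 54/6 = 9
te_G = (6 + 4·12 + 18)/6 = 72/6 = 12

Forward pass:
ES_A = 0; EF_A = 3
ES_B = 0; EF_B = 12
ES_C = 0; EF_C = 11
ES_D = 12; EF_D = 12+3 = 15
ES_E = max(EF_A=3, EF_B=12) = 12; EF_E = 12+9 = 21
ES_F = max(EF_A=3, EF_C=11) = 11; EF_F = 11+9 = 20
ES_G = max(EF_C=11, EF_D=15, EF_E=21, EF_F=20) = 21; EF_G = 21+12 = 33
Expected project duration μ = 33 days. Critical path: B → E → G.

33 days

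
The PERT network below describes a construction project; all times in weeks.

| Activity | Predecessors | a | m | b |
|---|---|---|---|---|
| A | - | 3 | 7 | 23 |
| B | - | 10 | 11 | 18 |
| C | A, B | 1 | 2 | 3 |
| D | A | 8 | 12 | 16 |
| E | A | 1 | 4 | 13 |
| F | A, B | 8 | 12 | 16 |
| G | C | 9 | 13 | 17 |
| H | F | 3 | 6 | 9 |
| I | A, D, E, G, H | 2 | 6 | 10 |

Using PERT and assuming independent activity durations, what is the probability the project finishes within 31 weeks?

te_A = (3 + 4·7 + 23)/6 = 54/6 = 9; σ²_A = ((23−3)/6)² = 11.111
te_B = (10 + 4·11 + 18)/6 = 72/6 = 12; σ²_B = ((18−10)/6)² = 1.778
te_C = (1 + 4·2 + 3)/6 = 12/6 = 2; σ²_C = ((3−1)/6)² = 0.111
te_D = (8 + 4·12 + 16)/6 = 72/6 = 12; σ²_D = ((16−8)/6)² = 1.778
te_E = (1 + 4·4 + 13)/6 = 30/6 = 5; σ²_E = ((13−1)/6)² = 4.000
te_F = (8 + 4·12 + 16)/6 = 72/6 = 12; σ²_F = ((16−8)/6)² = 1.778
te_G = (9 + 4·13 + 17)/6 = 78/6 = 13; σ²_G = ((17−9)/6)² = 1.778
te_H = (3 + 4·6 + 9)/6 = 36/6 = 6; σ²_H = ((9−3)/6)² = 1.000
te_I = (2 + 4·6 + 10)/6 = 36/6 = 6; σ²_I = ((10−2)/6)² = 1.778

Forward pass:
ES_A = 0; EF_A = 9
ES_B = 0; EF_B = 12
ES_C = max(EF_A=9, EF_B=12) = 12; EF_C = 12+2 = 14
ES_D = 9; EF_D = 9+12 = 21
ES_E = 9; EF_E = 9+5 = 14
ES_F = max(EF_A=9, EF_B=12) = 12; EF_F = 12+12 = 24
ES_G = 14; EF_G = 14+13 = 27
ES_H = 24; EF_H = 24+6 = 30
ES_I = max(EF_A=9, EF_D=21, EF_E=14, EF_G=27, EF_H=30) = 30; EF_I = 30+6 = 36
Expected project duration μ = 36 weeks. Critical path: B → F → H → I.

Variance along critical path = 1.778 + 1.778 + 1.000 + 1.778 = 6.333; σ = √6.333 = 2.517 weeks.
Z = (31 − 36) / 2.517 = -1.987
P(T ≤ 31) = Φ(-1.987) ≈ 0.023

0.023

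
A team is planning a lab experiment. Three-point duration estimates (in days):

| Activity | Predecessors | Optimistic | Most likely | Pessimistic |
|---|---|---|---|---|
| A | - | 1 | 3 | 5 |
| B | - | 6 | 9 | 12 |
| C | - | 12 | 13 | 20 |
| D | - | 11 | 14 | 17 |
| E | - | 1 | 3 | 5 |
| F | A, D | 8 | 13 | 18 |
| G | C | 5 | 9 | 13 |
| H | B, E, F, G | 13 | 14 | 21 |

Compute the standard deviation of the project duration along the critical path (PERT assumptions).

2.36 days

te_A = (1 + 4·3 + 5)/6 = 18/6 = 3; σ²_A = ((5−1)/6)² = 0.444
te_B = (6 + 4·9 + 12)/6 = 54/6 = 9; σ²_B = ((12−6)/6)² = 1.000
te_C = (12 + 4·13 + 20)/6 = 84/6 = 14; σ²_C = ((20−12)/6)² = 1.778
te_D = (11 + 4·14 + 17)/6 = 84/6 = 14; σ²_D = ((17−11)/6)² = 1.000
te_E = (1 + 4·3 + 5)/6 = 18/6 = 3; σ²_E = ((5−1)/6)² = 0.444
te_F = (8 + 4·13 + 18)/6 = 78/6 = 13; σ²_F = ((18−8)/6)² = 2.778
te_G = (5 + 4·9 + 13)/6 = 54/6 = 9; σ²_G = ((13−5)/6)² = 1.778
te_H = (13 + 4·14 + 21)/6 = 90/6 = 15; σ²_H = ((21−13)/6)² = 1.778

Forward pass:
ES_A = 0; EF_A = 3
ES_B = 0; EF_B = 9
ES_C = 0; EF_C = 14
ES_D = 0; EF_D = 14
ES_E = 0; EF_E = 3
ES_F = max(EF_A=3, EF_D=14) = 14; EF_F = 14+13 = 27
ES_G = 14; EF_G = 14+9 = 23
ES_H = max(EF_B=9, EF_E=3, EF_F=27, EF_G=23) = 27; EF_H = 27+15 = 42
Expected project duration μ = 42 days. Critical path: D → F → H.

Variance along critical path = 1.000 + 2.778 + 1.778 = 5.556
σ = √5.556 = 2.357 days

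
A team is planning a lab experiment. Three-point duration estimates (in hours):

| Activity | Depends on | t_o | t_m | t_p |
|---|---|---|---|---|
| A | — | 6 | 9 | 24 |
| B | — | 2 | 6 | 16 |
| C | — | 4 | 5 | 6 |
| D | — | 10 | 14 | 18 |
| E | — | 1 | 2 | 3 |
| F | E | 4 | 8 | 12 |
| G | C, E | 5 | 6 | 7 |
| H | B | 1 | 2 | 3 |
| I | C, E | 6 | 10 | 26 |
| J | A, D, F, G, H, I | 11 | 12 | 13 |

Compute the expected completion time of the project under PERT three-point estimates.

te_A = (6 + 4·9 + 24)/6 = 66/6 = 11
te_B = (2 + 4·6 + 16)/6 = 42/6 = 7
te_C = (4 + 4·5 + 6)/6 = 30/6 = 5
te_D = (10 + 4·14 + 18)/6 = 84/6 = 14
te_E = (1 + 4·2 + 3)/6 = 12/6 = 2
te_F = (4 + 4·8 + 12)/6 = 48/6 = 8
te_G = (5 + 4·6 + 7)/6 = 36/6 = 6
te_H = (1 + 4·2 + 3)/6 = 12/6 = 2
te_I = (6 + 4·10 + 26)/6 = 72/6 = 12
te_J = (11 + 4·12 + 13)/6 = 72/6 = 12

Forward pass:
ES_A = 0; EF_A = 11
ES_B = 0; EF_B = 7
ES_C = 0; EF_C = 5
ES_D = 0; EF_D = 14
ES_E = 0; EF_E = 2
ES_F = 2; EF_F = 2+8 = 10
ES_G = max(EF_C=5, EF_E=2) = 5; EF_G = 5+6 = 11
ES_H = 7; EF_H = 7+2 = 9
ES_I = max(EF_C=5, EF_E=2) = 5; EF_I = 5+12 = 17
ES_J = max(EF_A=11, EF_D=14, EF_F=10, EF_G=11, EF_H=9, EF_I=17) = 17; EF_J = 17+12 = 29
Expected project duration μ = 29 hours. Critical path: C → I → J.

29 hours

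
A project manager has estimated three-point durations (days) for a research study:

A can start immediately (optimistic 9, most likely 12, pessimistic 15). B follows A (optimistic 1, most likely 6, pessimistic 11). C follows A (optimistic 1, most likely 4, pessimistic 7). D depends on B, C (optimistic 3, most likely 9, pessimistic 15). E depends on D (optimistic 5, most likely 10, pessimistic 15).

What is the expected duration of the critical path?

te_A = (9 + 4·12 + 15)/6 = 72/6 = 12
te_B = (1 + 4·6 + 11)/6 = 36/6 = 6
te_C = (1 + 4·4 + 7)/6 = 24/6 = 4
te_D = (3 + 4·9 + 15)/6 = 54/6 = 9
te_E = (5 + 4·10 + 15)/6 = 60/6 = 10

Forward pass:
ES_A = 0; EF_A = 12
ES_B = 12; EF_B = 12+6 = 18
ES_C = 12; EF_C = 12+4 = 16
ES_D = max(EF_B=18, EF_C=16) = 18; EF_D = 18+9 = 27
ES_E = 27; EF_E = 27+10 = 37
Expected project duration μ = 37 days. Critical path: A → B → D → E.

37 days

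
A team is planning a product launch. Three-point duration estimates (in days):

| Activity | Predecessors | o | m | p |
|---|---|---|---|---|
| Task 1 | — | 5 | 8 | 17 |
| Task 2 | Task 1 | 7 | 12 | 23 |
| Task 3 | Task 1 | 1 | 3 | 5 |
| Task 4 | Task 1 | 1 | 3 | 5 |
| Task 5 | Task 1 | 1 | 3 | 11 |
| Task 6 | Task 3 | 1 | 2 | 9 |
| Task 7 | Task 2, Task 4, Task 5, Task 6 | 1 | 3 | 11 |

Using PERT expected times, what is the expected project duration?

te_Task 1 = (5 + 4·8 + 17)/6 = 54/6 = 9
te_Task 2 = (7 + 4·12 + 23)/6 = 78/6 = 13
te_Task 3 = (1 + 4·3 + 5)/6 = 18/6 = 3
te_Task 4 = (1 + 4·3 + 5)/6 = 18/6 = 3
te_Task 5 = (1 + 4·3 + 11)/6 = 24/6 = 4
te_Task 6 = (1 + 4·2 + 9)/6 = 18/6 = 3
te_Task 7 = (1 + 4·3 + 11)/6 = 24/6 = 4

Forward pass:
ES_Task 1 = 0; EF_Task 1 = 9
ES_Task 2 = 9; EF_Task 2 = 9+13 = 22
ES_Task 3 = 9; EF_Task 3 = 9+3 = 12
ES_Task 4 = 9; EF_Task 4 = 9+3 = 12
ES_Task 5 = 9; EF_Task 5 = 9+4 = 13
ES_Task 6 = 12; EF_Task 6 = 12+3 = 15
ES_Task 7 = max(EF_Task 2=22, EF_Task 4=12, EF_Task 5=13, EF_Task 6=15) = 22; EF_Task 7 = 22+4 = 26
Expected project duration μ = 26 days. Critical path: Task 1 → Task 2 → Task 7.

26 days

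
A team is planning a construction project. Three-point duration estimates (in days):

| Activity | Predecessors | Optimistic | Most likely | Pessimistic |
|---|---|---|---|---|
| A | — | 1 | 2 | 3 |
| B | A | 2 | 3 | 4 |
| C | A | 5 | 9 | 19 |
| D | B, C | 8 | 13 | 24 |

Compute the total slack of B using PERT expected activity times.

te_A = (1 + 4·2 + 3)/6 = 12/6 = 2
te_B = (2 + 4·3 + 4)/6 = 18/6 = 3
te_C = (5 + 4·9 + 19)/6 = 60/6 = 10
te_D = (8 + 4·13 + 24)/6 = 84/6 = 14

Forward pass:
ES_A = 0; EF_A = 2
ES_B = 2; EF_B = 2+3 = 5
ES_C = 2; EF_C = 2+10 = 12
ES_D = max(EF_B=5, EF_C=12) = 12; EF_D = 12+14 = 26
Expected project duration μ = 26 days. Critical path: A → C → D.

Backward pass:
LF_D = 26; LS_D = 26−14 = 12
LF_C = LS_D = 12; LS_C = 12−10 = 2
LF_B = LS_D = 12; LS_B = 12−3 = 9
LF_A = min(LS_B=9, LS_C=2) = 2; LS_A = 2−2 = 0
Slack_B = LS_B − ES_B = 9 − 2 = 7

7 days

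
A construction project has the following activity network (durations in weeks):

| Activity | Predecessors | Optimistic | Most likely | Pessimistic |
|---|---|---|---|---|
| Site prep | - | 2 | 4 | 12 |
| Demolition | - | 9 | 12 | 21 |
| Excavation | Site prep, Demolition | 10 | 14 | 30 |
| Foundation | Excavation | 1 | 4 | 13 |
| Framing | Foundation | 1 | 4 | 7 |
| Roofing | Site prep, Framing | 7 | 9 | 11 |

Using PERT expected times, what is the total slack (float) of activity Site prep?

8 weeks

te_Site prep = (2 + 4·4 + 12)/6 = 30/6 = 5
te_Demolition = (9 + 4·12 + 21)/6 = 78/6 = 13
te_Excavation = (10 + 4·14 + 30)/6 = 96/6 = 16
te_Foundation = (1 + 4·4 + 13)/6 = 30/6 = 5
te_Framing = (1 + 4·4 + 7)/6 = 24/6 = 4
te_Roofing = (7 + 4·9 + 11)/6 = 54/6 = 9

Forward pass:
ES_Site prep = 0; EF_Site prep = 5
ES_Demolition = 0; EF_Demolition = 13
ES_Excavation = max(EF_Site prep=5, EF_Demolition=13) = 13; EF_Excavation = 13+16 = 29
ES_Foundation = 29; EF_Foundation = 29+5 = 34
ES_Framing = 34; EF_Framing = 34+4 = 38
ES_Roofing = max(EF_Site prep=5, EF_Framing=38) = 38; EF_Roofing = 38+9 = 47
Expected project duration μ = 47 weeks. Critical path: Demolition → Excavation → Foundation → Framing → Roofing.

Backward pass:
LF_Roofing = 47; LS_Roofing = 47−9 = 38
LF_Framing = LS_Roofing = 38; LS_Framing = 38−4 = 34
LF_Foundation = LS_Framing = 34; LS_Foundation = 34−5 = 29
LF_Excavation = LS_Foundation = 29; LS_Excavation = 29−16 = 13
LF_Demolition = LS_Excavation = 13; LS_Demolition = 13−13 = 0
LF_Site prep = min(LS_Excavation=13, LS_Roofing=38) = 13; LS_Site prep = 13−5 = 8
Slack_Site prep = LS_Site prep − ES_Site prep = 8 − 0 = 8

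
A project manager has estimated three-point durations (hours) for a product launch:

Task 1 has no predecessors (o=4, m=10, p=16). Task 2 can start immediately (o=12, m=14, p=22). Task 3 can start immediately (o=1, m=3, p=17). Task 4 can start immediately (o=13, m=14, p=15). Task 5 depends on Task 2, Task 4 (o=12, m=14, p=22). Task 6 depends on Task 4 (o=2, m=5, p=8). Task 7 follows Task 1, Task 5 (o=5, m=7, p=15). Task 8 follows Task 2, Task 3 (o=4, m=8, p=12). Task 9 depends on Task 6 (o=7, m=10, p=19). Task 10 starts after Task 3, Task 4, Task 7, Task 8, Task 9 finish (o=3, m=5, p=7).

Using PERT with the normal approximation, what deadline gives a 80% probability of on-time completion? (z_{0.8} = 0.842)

45.5 hours

te_Task 1 = (4 + 4·10 + 16)/6 = 60/6 = 10; σ²_Task 1 = ((16−4)/6)² = 4.000
te_Task 2 = (12 + 4·14 + 22)/6 = 90/6 = 15; σ²_Task 2 = ((22−12)/6)² = 2.778
te_Task 3 = (1 + 4·3 + 17)/6 = 30/6 = 5; σ²_Task 3 = ((17−1)/6)² = 7.111
te_Task 4 = (13 + 4·14 + 15)/6 = 84/6 = 14; σ²_Task 4 = ((15−13)/6)² = 0.111
te_Task 5 = (12 + 4·14 + 22)/6 = 90/6 = 15; σ²_Task 5 = ((22−12)/6)² = 2.778
te_Task 6 = (2 + 4·5 + 8)/6 = 30/6 = 5; σ²_Task 6 = ((8−2)/6)² = 1.000
te_Task 7 = (5 + 4·7 + 15)/6 = 48/6 = 8; σ²_Task 7 = ((15−5)/6)² = 2.778
te_Task 8 = (4 + 4·8 + 12)/6 = 48/6 = 8; σ²_Task 8 = ((12−4)/6)² = 1.778
te_Task 9 = (7 + 4·10 + 19)/6 = 66/6 = 11; σ²_Task 9 = ((19−7)/6)² = 4.000
te_Task 10 = (3 + 4·5 + 7)/6 = 30/6 = 5; σ²_Task 10 = ((7−3)/6)² = 0.444

Forward pass:
ES_Task 1 = 0; EF_Task 1 = 10
ES_Task 2 = 0; EF_Task 2 = 15
ES_Task 3 = 0; EF_Task 3 = 5
ES_Task 4 = 0; EF_Task 4 = 14
ES_Task 5 = max(EF_Task 2=15, EF_Task 4=14) = 15; EF_Task 5 = 15+15 = 30
ES_Task 6 = 14; EF_Task 6 = 14+5 = 19
ES_Task 7 = max(EF_Task 1=10, EF_Task 5=30) = 30; EF_Task 7 = 30+8 = 38
ES_Task 8 = max(EF_Task 2=15, EF_Task 3=5) = 15; EF_Task 8 = 15+8 = 23
ES_Task 9 = 19; EF_Task 9 = 19+11 = 30
ES_Task 10 = max(EF_Task 3=5, EF_Task 4=14, EF_Task 7=38, EF_Task 8=23, EF_Task 9=30) = 38; EF_Task 10 = 38+5 = 43
Expected project duration μ = 43 hours. Critical path: Task 2 → Task 5 → Task 7 → Task 10.

Variance along critical path = 2.778 + 2.778 + 2.778 + 0.444 = 8.778; σ = 2.963 hours.
D = μ + z·σ = 43 + 0.842·2.963 = 45.5 hours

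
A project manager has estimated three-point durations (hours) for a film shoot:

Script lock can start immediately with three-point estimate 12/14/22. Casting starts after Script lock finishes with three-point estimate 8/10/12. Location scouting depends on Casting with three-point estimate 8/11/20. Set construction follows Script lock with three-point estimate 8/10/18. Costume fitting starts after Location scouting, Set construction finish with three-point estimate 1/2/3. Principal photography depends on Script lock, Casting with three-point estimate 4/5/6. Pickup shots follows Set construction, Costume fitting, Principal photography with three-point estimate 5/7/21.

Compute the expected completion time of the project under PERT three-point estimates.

te_Script lock = (12 + 4·14 + 22)/6 = 90/6 = 15
te_Casting = (8 + 4·10 + 12)/6 = 60/6 = 10
te_Location scouting = (8 + 4·11 + 20)/6 = 72/6 = 12
te_Set construction = (8 + 4·10 + 18)/6 = 66/6 = 11
te_Costume fitting = (1 + 4·2 + 3)/6 = 12/6 = 2
te_Principal photography = (4 + 4·5 + 6)/6 = 30/6 = 5
te_Pickup shots = (5 + 4·7 + 21)/6 = 54/6 = 9

Forward pass:
ES_Script lock = 0; EF_Script lock = 15
ES_Casting = 15; EF_Casting = 15+10 = 25
ES_Location scouting = 25; EF_Location scouting = 25+12 = 37
ES_Set construction = 15; EF_Set construction = 15+11 = 26
ES_Costume fitting = max(EF_Location scouting=37, EF_Set construction=26) = 37; EF_Costume fitting = 37+2 = 39
ES_Principal photography = max(EF_Script lock=15, EF_Casting=25) = 25; EF_Principal photography = 25+5 = 30
ES_Pickup shots = max(EF_Set construction=26, EF_Costume fitting=39, EF_Principal photography=30) = 39; EF_Pickup shots = 39+9 = 48
Expected project duration μ = 48 hours. Critical path: Script lock → Casting → Location scouting → Costume fitting → Pickup shots.

48 hours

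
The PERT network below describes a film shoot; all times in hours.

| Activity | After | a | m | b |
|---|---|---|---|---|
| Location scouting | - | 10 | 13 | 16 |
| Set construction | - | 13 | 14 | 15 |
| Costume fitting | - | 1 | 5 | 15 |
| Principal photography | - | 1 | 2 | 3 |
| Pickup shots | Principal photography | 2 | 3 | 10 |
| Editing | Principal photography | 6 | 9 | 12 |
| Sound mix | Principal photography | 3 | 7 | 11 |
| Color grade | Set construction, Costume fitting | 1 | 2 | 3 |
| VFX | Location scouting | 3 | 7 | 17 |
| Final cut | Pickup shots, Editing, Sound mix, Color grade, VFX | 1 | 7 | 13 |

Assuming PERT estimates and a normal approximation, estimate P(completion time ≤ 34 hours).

0.968

te_Location scouting = (10 + 4·13 + 16)/6 = 78/6 = 13; σ²_Location scouting = ((16−10)/6)² = 1.000
te_Set construction = (13 + 4·14 + 15)/6 = 84/6 = 14; σ²_Set construction = ((15−13)/6)² = 0.111
te_Costume fitting = (1 + 4·5 + 15)/6 = 36/6 = 6; σ²_Costume fitting = ((15−1)/6)² = 5.444
te_Principal photography = (1 + 4·2 + 3)/6 = 12/6 = 2; σ²_Principal photography = ((3−1)/6)² = 0.111
te_Pickup shots = (2 + 4·3 + 10)/6 = 24/6 = 4; σ²_Pickup shots = ((10−2)/6)² = 1.778
te_Editing = (6 + 4·9 + 12)/6 = 54/6 = 9; σ²_Editing = ((12−6)/6)² = 1.000
te_Sound mix = (3 + 4·7 + 11)/6 = 42/6 = 7; σ²_Sound mix = ((11−3)/6)² = 1.778
te_Color grade = (1 + 4·2 + 3)/6 = 12/6 = 2; σ²_Color grade = ((3−1)/6)² = 0.111
te_VFX = (3 + 4·7 + 17)/6 = 48/6 = 8; σ²_VFX = ((17−3)/6)² = 5.444
te_Final cut = (1 + 4·7 + 13)/6 = 42/6 = 7; σ²_Final cut = ((13−1)/6)² = 4.000

Forward pass:
ES_Location scouting = 0; EF_Location scouting = 13
ES_Set construction = 0; EF_Set construction = 14
ES_Costume fitting = 0; EF_Costume fitting = 6
ES_Principal photography = 0; EF_Principal photography = 2
ES_Pickup shots = 2; EF_Pickup shots = 2+4 = 6
ES_Editing = 2; EF_Editing = 2+9 = 11
ES_Sound mix = 2; EF_Sound mix = 2+7 = 9
ES_Color grade = max(EF_Set construction=14, EF_Costume fitting=6) = 14; EF_Color grade = 14+2 = 16
ES_VFX = 13; EF_VFX = 13+8 = 21
ES_Final cut = max(EF_Pickup shots=6, EF_Editing=11, EF_Sound mix=9, EF_Color grade=16, EF_VFX=21) = 21; EF_Final cut = 21+7 = 28
Expected project duration μ = 28 hours. Critical path: Location scouting → VFX → Final cut.

Variance along critical path = 1.000 + 5.444 + 4.000 = 10.444; σ = √10.444 = 3.232 hours.
Z = (34 − 28) / 3.232 = 1.857
P(T ≤ 34) = Φ(1.857) ≈ 0.968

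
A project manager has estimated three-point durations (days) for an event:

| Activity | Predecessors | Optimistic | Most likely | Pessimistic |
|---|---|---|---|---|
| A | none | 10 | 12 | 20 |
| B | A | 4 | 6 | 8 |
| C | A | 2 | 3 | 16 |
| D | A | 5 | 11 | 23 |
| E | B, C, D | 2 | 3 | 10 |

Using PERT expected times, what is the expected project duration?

te_A = (10 + 4·12 + 20)/6 = 78/6 = 13
te_B = (4 + 4·6 + 8)/6 = 36/6 = 6
te_C = (2 + 4·3 + 16)/6 = 30/6 = 5
te_D = (5 + 4·11 + 23)/6 = 72/6 = 12
te_E = (2 + 4·3 + 10)/6 = 24/6 = 4

Forward pass:
ES_A = 0; EF_A = 13
ES_B = 13; EF_B = 13+6 = 19
ES_C = 13; EF_C = 13+5 = 18
ES_D = 13; EF_D = 13+12 = 25
ES_E = max(EF_B=19, EF_C=18, EF_D=25) = 25; EF_E = 25+4 = 29
Expected project duration μ = 29 days. Critical path: A → D → E.

29 days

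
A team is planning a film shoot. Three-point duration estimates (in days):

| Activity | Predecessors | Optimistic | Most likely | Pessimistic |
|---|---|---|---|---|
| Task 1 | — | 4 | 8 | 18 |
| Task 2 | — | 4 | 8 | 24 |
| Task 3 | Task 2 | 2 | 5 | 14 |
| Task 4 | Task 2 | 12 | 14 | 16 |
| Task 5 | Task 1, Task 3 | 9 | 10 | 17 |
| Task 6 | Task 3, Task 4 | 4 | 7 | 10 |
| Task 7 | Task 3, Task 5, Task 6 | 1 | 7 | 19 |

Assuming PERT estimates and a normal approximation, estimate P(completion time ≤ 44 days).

0.859

te_Task 1 = (4 + 4·8 + 18)/6 = 54/6 = 9; σ²_Task 1 = ((18−4)/6)² = 5.444
te_Task 2 = (4 + 4·8 + 24)/6 = 60/6 = 10; σ²_Task 2 = ((24−4)/6)² = 11.111
te_Task 3 = (2 + 4·5 + 14)/6 = 36/6 = 6; σ²_Task 3 = ((14−2)/6)² = 4.000
te_Task 4 = (12 + 4·14 + 16)/6 = 84/6 = 14; σ²_Task 4 = ((16−12)/6)² = 0.444
te_Task 5 = (9 + 4·10 + 17)/6 = 66/6 = 11; σ²_Task 5 = ((17−9)/6)² = 1.778
te_Task 6 = (4 + 4·7 + 10)/6 = 42/6 = 7; σ²_Task 6 = ((10−4)/6)² = 1.000
te_Task 7 = (1 + 4·7 + 19)/6 = 48/6 = 8; σ²_Task 7 = ((19−1)/6)² = 9.000

Forward pass:
ES_Task 1 = 0; EF_Task 1 = 9
ES_Task 2 = 0; EF_Task 2 = 10
ES_Task 3 = 10; EF_Task 3 = 10+6 = 16
ES_Task 4 = 10; EF_Task 4 = 10+14 = 24
ES_Task 5 = max(EF_Task 1=9, EF_Task 3=16) = 16; EF_Task 5 = 16+11 = 27
ES_Task 6 = max(EF_Task 3=16, EF_Task 4=24) = 24; EF_Task 6 = 24+7 = 31
ES_Task 7 = max(EF_Task 3=16, EF_Task 5=27, EF_Task 6=31) = 31; EF_Task 7 = 31+8 = 39
Expected project duration μ = 39 days. Critical path: Task 2 → Task 4 → Task 6 → Task 7.

Variance along critical path = 11.111 + 0.444 + 1.000 + 9.000 = 21.556; σ = √21.556 = 4.643 days.
Z = (44 − 39) / 4.643 = 1.077
P(T ≤ 44) = Φ(1.077) ≈ 0.859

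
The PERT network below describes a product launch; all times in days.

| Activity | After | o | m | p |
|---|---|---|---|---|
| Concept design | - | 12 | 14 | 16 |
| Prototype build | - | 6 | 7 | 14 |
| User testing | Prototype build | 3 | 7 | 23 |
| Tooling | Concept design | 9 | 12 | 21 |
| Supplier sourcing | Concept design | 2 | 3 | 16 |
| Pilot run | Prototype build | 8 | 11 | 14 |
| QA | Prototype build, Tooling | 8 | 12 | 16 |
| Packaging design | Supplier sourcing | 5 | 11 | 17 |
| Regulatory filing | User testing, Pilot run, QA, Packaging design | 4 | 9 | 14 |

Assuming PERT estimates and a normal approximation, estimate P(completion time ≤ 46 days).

te_Concept design = (12 + 4·14 + 16)/6 = 84/6 = 14; σ²_Concept design = ((16−12)/6)² = 0.444
te_Prototype build = (6 + 4·7 + 14)/6 = 48/6 = 8; σ²_Prototype build = ((14−6)/6)² = 1.778
te_User testing = (3 + 4·7 + 23)/6 = 54/6 = 9; σ²_User testing = ((23−3)/6)² = 11.111
te_Tooling = (9 + 4·12 + 21)/6 = 78/6 = 13; σ²_Tooling = ((21−9)/6)² = 4.000
te_Supplier sourcing = (2 + 4·3 + 16)/6 = 30/6 = 5; σ²_Supplier sourcing = ((16−2)/6)² = 5.444
te_Pilot run = (8 + 4·11 + 14)/6 = 66/6 = 11; σ²_Pilot run = ((14−8)/6)² = 1.000
te_QA = (8 + 4·12 + 16)/6 = 72/6 = 12; σ²_QA = ((16−8)/6)² = 1.778
te_Packaging design = (5 + 4·11 + 17)/6 = 66/6 = 11; σ²_Packaging design = ((17−5)/6)² = 4.000
te_Regulatory filing = (4 + 4·9 + 14)/6 = 54/6 = 9; σ²_Regulatory filing = ((14−4)/6)² = 2.778

Forward pass:
ES_Concept design = 0; EF_Concept design = 14
ES_Prototype build = 0; EF_Prototype build = 8
ES_User testing = 8; EF_User testing = 8+9 = 17
ES_Tooling = 14; EF_Tooling = 14+13 = 27
ES_Supplier sourcing = 14; EF_Supplier sourcing = 14+5 = 19
ES_Pilot run = 8; EF_Pilot run = 8+11 = 19
ES_QA = max(EF_Prototype build=8, EF_Tooling=27) = 27; EF_QA = 27+12 = 39
ES_Packaging design = 19; EF_Packaging design = 19+11 = 30
ES_Regulatory filing = max(EF_User testing=17, EF_Pilot run=19, EF_QA=39, EF_Packaging design=30) = 39; EF_Regulatory filing = 39+9 = 48
Expected project duration μ = 48 days. Critical path: Concept design → Tooling → QA → Regulatory filing.

Variance along critical path = 0.444 + 4.000 + 1.778 + 2.778 = 9.000; σ = √9.000 = 3.000 days.
Z = (46 − 48) / 3.000 = -0.667
P(T ≤ 46) = Φ(-0.667) ≈ 0.252

0.252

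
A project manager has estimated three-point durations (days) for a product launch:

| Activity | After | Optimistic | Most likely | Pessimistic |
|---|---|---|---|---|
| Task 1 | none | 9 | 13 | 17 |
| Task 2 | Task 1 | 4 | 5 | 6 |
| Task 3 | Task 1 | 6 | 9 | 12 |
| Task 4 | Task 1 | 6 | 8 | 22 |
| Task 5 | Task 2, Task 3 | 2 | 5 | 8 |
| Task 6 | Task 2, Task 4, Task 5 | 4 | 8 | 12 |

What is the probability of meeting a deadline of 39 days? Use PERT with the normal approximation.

te_Task 1 = (9 + 4·13 + 17)/6 = 78/6 = 13; σ²_Task 1 = ((17−9)/6)² = 1.778
te_Task 2 = (4 + 4·5 + 6)/6 = 30/6 = 5; σ²_Task 2 = ((6−4)/6)² = 0.111
te_Task 3 = (6 + 4·9 + 12)/6 = 54/6 = 9; σ²_Task 3 = ((12−6)/6)² = 1.000
te_Task 4 = (6 + 4·8 + 22)/6 = 60/6 = 10; σ²_Task 4 = ((22−6)/6)² = 7.111
te_Task 5 = (2 + 4·5 + 8)/6 = 30/6 = 5; σ²_Task 5 = ((8−2)/6)² = 1.000
te_Task 6 = (4 + 4·8 + 12)/6 = 48/6 = 8; σ²_Task 6 = ((12−4)/6)² = 1.778

Forward pass:
ES_Task 1 = 0; EF_Task 1 = 13
ES_Task 2 = 13; EF_Task 2 = 13+5 = 18
ES_Task 3 = 13; EF_Task 3 = 13+9 = 22
ES_Task 4 = 13; EF_Task 4 = 13+10 = 23
ES_Task 5 = max(EF_Task 2=18, EF_Task 3=22) = 22; EF_Task 5 = 22+5 = 27
ES_Task 6 = max(EF_Task 2=18, EF_Task 4=23, EF_Task 5=27) = 27; EF_Task 6 = 27+8 = 35
Expected project duration μ = 35 days. Critical path: Task 1 → Task 3 → Task 5 → Task 6.

Variance along critical path = 1.778 + 1.000 + 1.000 + 1.778 = 5.556; σ = √5.556 = 2.357 days.
Z = (39 − 35) / 2.357 = 1.697
P(T ≤ 39) = Φ(1.697) ≈ 0.955

0.955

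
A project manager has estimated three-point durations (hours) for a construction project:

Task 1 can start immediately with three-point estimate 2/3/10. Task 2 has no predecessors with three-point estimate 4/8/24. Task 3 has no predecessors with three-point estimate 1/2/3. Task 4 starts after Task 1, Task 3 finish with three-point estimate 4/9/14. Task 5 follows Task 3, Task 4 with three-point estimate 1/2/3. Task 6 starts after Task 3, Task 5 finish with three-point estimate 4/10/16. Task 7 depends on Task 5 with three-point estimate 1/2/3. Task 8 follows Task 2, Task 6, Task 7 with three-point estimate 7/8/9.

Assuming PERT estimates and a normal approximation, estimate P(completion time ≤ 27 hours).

0.021

te_Task 1 = (2 + 4·3 + 10)/6 = 24/6 = 4; σ²_Task 1 = ((10−2)/6)² = 1.778
te_Task 2 = (4 + 4·8 + 24)/6 = 60/6 = 10; σ²_Task 2 = ((24−4)/6)² = 11.111
te_Task 3 = (1 + 4·2 + 3)/6 = 12/6 = 2; σ²_Task 3 = ((3−1)/6)² = 0.111
te_Task 4 = (4 + 4·9 + 14)/6 = 54/6 = 9; σ²_Task 4 = ((14−4)/6)² = 2.778
te_Task 5 = (1 + 4·2 + 3)/6 = 12/6 = 2; σ²_Task 5 = ((3−1)/6)² = 0.111
te_Task 6 = (4 + 4·10 + 16)/6 = 60/6 = 10; σ²_Task 6 = ((16−4)/6)² = 4.000
te_Task 7 = (1 + 4·2 + 3)/6 = 12/6 = 2; σ²_Task 7 = ((3−1)/6)² = 0.111
te_Task 8 = (7 + 4·8 + 9)/6 = 48/6 = 8; σ²_Task 8 = ((9−7)/6)² = 0.111

Forward pass:
ES_Task 1 = 0; EF_Task 1 = 4
ES_Task 2 = 0; EF_Task 2 = 10
ES_Task 3 = 0; EF_Task 3 = 2
ES_Task 4 = max(EF_Task 1=4, EF_Task 3=2) = 4; EF_Task 4 = 4+9 = 13
ES_Task 5 = max(EF_Task 3=2, EF_Task 4=13) = 13; EF_Task 5 = 13+2 = 15
ES_Task 6 = max(EF_Task 3=2, EF_Task 5=15) = 15; EF_Task 6 = 15+10 = 25
ES_Task 7 = 15; EF_Task 7 = 15+2 = 17
ES_Task 8 = max(EF_Task 2=10, EF_Task 6=25, EF_Task 7=17) = 25; EF_Task 8 = 25+8 = 33
Expected project duration μ = 33 hours. Critical path: Task 1 → Task 4 → Task 5 → Task 6 → Task 8.

Variance along critical path = 1.778 + 2.778 + 0.111 + 4.000 + 0.111 = 8.778; σ = √8.778 = 2.963 hours.
Z = (27 − 33) / 2.963 = -2.025
P(T ≤ 27) = Φ(-2.025) ≈ 0.021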